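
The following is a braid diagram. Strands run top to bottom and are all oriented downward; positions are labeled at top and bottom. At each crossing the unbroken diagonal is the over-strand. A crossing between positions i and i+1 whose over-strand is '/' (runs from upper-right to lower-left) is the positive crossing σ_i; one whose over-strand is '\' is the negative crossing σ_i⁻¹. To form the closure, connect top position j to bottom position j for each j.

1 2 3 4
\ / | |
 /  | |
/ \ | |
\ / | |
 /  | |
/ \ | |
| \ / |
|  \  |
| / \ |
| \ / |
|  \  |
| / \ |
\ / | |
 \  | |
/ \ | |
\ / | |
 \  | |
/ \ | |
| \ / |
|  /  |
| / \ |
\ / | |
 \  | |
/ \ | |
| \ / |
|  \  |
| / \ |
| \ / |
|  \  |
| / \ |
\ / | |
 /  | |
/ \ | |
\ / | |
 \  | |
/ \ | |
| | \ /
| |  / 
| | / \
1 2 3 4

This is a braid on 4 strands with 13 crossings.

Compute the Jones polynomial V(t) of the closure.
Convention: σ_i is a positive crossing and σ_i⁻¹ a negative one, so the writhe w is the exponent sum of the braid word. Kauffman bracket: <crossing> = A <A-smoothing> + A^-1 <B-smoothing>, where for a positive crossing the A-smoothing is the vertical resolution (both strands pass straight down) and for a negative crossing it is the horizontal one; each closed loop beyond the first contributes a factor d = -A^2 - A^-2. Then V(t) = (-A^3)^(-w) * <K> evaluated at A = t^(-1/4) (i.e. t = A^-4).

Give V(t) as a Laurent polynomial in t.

-1 + 4*t^-1 - 5*t^-2 + 7*t^-3 - 7*t^-4 + 6*t^-5 - 5*t^-6 + 3*t^-7 - t^-8

Derivation:
Reading the diagram top to bottom ('/'-over between positions i,i+1 = s_i, '\'-over = s_i^-1): braid word = s1 s1 s2^-1 s2^-1 s1^-1 s1^-1 s2 s1^-1 s2^-1 s2^-1 s1 s1^-1 s3.
The presented braid s1 s1 s2^-1 s2^-1 s1^-1 s1^-1 s2 s1^-1 s2^-1 s2^-1 s1 s1^-1 s3 on 4 strands reduces by inverse Markov moves (closure unchanged at each step):
  Destabilize: the word has the form β·s3 where s3 occurs only as the final letter (β ∈ B_3); drop it and the last strand → 3 strands.
  Deconjugate: the word is γ·β·γ⁻¹ with γ = s1 (prefix) and γ⁻¹ = s1^-1 (suffix); strip both.
Reduced to β = s1 s2^-1 s2^-1 s1^-1 s1^-1 s2 s1^-1 s2^-1 s2^-1 s1 on 3 strands, 10 crossings.
Compute on β:
Braid: s1 s2^-1 s2^-1 s1^-1 s1^-1 s2 s1^-1 s2^-1 s2^-1 s1 on 3 strands, 10 crossings.
Writhe w = (#positive) - (#negative) = 3 - 7 = -4.
Enumerate smoothing states for the bracket polynomial. There are 2^10 = 1024 states.
For each crossing: s=0 is the vertical smoothing, s=1 horizontal. Crossing k contributes A^(sign_k * (1 - 2*s_k)); loop factor d = -A^2 - A^-2.
Tabulate the states by total A-exponent and number of loops L (A-exp: L × count):
  A^10: L=6 ×1
  A^8: L=5 ×10
  A^6: L=4 ×43, L=6 ×2
  A^4: L=3 ×98, L=5 ×22
  A^2: L=2 ×118, L=4 ×88, L=6 ×4
  A^0: L=1 ×60, L=3 ×162, L=5 ×30
  A^-2: L=2 ×128, L=4 ×79, L=6 ×3
  A^-4: L=1 ×23, L=3 ×84, L=5 ×13
  A^-6: L=2 ×27, L=4 ×18
  A^-8: L=1 ×2, L=3 ×8
  A^-10: L=2 ×1
Each group contributes A^e * Σ count * d^(L-1):
Powers of d = -A^2 - A^-2: d^2 = A^4 + 2 + A^-4; d^3 = -A^6 - 3*A^2 - 3*A^-2 - A^-6; d^4 = A^8 + 4*A^4 + 6 + 4*A^-4 + A^-8; d^5 = -A^10 - 5*A^6 - 10*A^2 - 10*A^-2 - 5*A^-6 - A^-10.
  A^10 * (d^5) = -A^20 - 5*A^16 - 10*A^12 - 10*A^8 - 5*A^4 - 1
  A^8 * (10*d^4) = 10*A^16 + 40*A^12 + 60*A^8 + 40*A^4 + 10
  A^6 * (43*d^3 + 2*d^5) = -2*A^16 - 53*A^12 - 149*A^8 - 149*A^4 - 53 - 2*A^-4
  A^4 * (98*d^2 + 22*d^4) = 22*A^12 + 186*A^8 + 328*A^4 + 186 + 22*A^-4
  A^2 * (118*d + 88*d^3 + 4*d^5) = -4*A^12 - 108*A^8 - 422*A^4 - 422 - 108*A^-4 - 4*A^-8
  A^0 * (60 + 162*d^2 + 30*d^4) = 30*A^8 + 282*A^4 + 564 + 282*A^-4 + 30*A^-8
  A^-2 * (128*d + 79*d^3 + 3*d^5) = -3*A^8 - 94*A^4 - 395 - 395*A^-4 - 94*A^-8 - 3*A^-12
  A^-4 * (23 + 84*d^2 + 13*d^4) = 13*A^4 + 136 + 269*A^-4 + 136*A^-8 + 13*A^-12
  A^-6 * (27*d + 18*d^3) = -18 - 81*A^-4 - 81*A^-8 - 18*A^-12
  A^-8 * (2 + 8*d^2) = 8*A^-4 + 18*A^-8 + 8*A^-12
  A^-10 * (d) = -A^-8 - A^-12
Summing the groups: <K> = -A^20 + 3*A^16 - 5*A^12 + 6*A^8 - 7*A^4 + 7 - 5*A^-4 + 4*A^-8 - A^-12
Normalise by the writhe: (-A^3)^(-w) = (-A^3)^(4) = A^12, so f(A) = A^12 * <K> = -A^32 + 3*A^28 - 5*A^24 + 6*A^20 - 7*A^16 + 7*A^12 - 5*A^8 + 4*A^4 - 1.
Substitute A = t^(-1/4), i.e. A^e → t^(-e/4): V(t) = -1 + 4*t^-1 - 5*t^-2 + 7*t^-3 - 7*t^-4 + 6*t^-5 - 5*t^-6 + 3*t^-7 - t^-8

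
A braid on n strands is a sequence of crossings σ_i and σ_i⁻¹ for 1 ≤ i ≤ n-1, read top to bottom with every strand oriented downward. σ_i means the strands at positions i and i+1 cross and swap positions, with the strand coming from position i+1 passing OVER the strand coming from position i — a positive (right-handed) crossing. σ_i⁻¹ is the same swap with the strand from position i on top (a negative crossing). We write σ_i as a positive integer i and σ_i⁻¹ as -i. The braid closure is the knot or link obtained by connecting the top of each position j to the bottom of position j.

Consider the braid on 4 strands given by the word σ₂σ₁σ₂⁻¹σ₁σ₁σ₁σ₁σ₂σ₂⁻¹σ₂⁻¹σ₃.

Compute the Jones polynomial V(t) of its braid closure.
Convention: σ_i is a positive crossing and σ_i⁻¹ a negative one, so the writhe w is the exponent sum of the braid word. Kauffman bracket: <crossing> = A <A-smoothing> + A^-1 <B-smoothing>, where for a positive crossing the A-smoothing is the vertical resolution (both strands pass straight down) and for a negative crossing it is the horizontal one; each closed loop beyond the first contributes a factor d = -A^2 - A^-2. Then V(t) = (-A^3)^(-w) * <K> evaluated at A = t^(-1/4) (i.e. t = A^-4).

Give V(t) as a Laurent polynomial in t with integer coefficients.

-t^7 + t^6 - t^5 + t^4 + t^2

Derivation:
The presented braid s2 s1 s2^-1 s1 s1 s1 s1 s2 s2^-1 s2^-1 s3 on 4 strands reduces by inverse Markov moves (closure unchanged at each step):
  Destabilize: the word has the form β·s3 where s3 occurs only as the final letter (β ∈ B_3); drop it and the last strand → 3 strands.
  Deconjugate: the word is γ·β·γ⁻¹ with γ = s2 (prefix) and γ⁻¹ = s2^-1 (suffix); strip both.
Reduced to β = s1 s2^-1 s1 s1 s1 s1 s2 s2^-1 on 3 strands, 8 crossings.
Compute on β:
First cancel adjacent σ_i σ_i⁻¹ pairs (Reidemeister II — same braid, same closure): s1 s2^-1 s1 s1 s1 s1 s2 s2^-1 → s1 s2^-1 s1 s1 s1 s1.
Braid: s1 s2^-1 s1 s1 s1 s1 on 3 strands, 6 crossings.
Writhe w = (#positive) - (#negative) = 5 - 1 = 4.
State-sum expansion of <K>. There are 2^6 = 64 states.
For each crossing: s=0 is the vertical smoothing, s=1 horizontal. Crossing k contributes A^(sign_k * (1 - 2*s_k)); loop factor d = -A^2 - A^-2.
Tabulate the states by total A-exponent and number of loops L (A-exp: L × count):
  A^6: L=2 ×1
  A^4: L=1 ×5, L=3 ×1
  A^2: L=2 ×15
  A^0: L=3 ×20
  A^-2: L=4 ×15
  A^-4: L=5 ×6
  A^-6: L=6 ×1
Each group contributes A^e * Σ count * d^(L-1):
Powers of d = -A^2 - A^-2: d^2 = A^4 + 2 + A^-4; d^3 = -A^6 - 3*A^2 - 3*A^-2 - A^-6; d^4 = A^8 + 4*A^4 + 6 + 4*A^-4 + A^-8; d^5 = -A^10 - 5*A^6 - 10*A^2 - 10*A^-2 - 5*A^-6 - A^-10.
  A^6 * (d) = -A^8 - A^4
  A^4 * (5 + d^2) = A^8 + 7*A^4 + 1
  A^2 * (15*d) = -15*A^4 - 15
  A^0 * (20*d^2) = 20*A^4 + 40 + 20*A^-4
  A^-2 * (15*d^3) = -15*A^4 - 45 - 45*A^-4 - 15*A^-8
  A^-4 * (6*d^4) = 6*A^4 + 24 + 36*A^-4 + 24*A^-8 + 6*A^-12
  A^-6 * (d^5) = -A^4 - 5 - 10*A^-4 - 10*A^-8 - 5*A^-12 - A^-16
Summing the groups: <K> = A^4 + A^-4 - A^-8 + A^-12 - A^-16
Normalise by the writhe: (-A^3)^(-w) = (-A^3)^(-4) = A^-12, so f(A) = A^-12 * <K> = A^-8 + A^-16 - A^-20 + A^-24 - A^-28.
Substitute A = t^(-1/4), i.e. A^e → t^(-e/4): V(t) = -t^7 + t^6 - t^5 + t^4 + t^2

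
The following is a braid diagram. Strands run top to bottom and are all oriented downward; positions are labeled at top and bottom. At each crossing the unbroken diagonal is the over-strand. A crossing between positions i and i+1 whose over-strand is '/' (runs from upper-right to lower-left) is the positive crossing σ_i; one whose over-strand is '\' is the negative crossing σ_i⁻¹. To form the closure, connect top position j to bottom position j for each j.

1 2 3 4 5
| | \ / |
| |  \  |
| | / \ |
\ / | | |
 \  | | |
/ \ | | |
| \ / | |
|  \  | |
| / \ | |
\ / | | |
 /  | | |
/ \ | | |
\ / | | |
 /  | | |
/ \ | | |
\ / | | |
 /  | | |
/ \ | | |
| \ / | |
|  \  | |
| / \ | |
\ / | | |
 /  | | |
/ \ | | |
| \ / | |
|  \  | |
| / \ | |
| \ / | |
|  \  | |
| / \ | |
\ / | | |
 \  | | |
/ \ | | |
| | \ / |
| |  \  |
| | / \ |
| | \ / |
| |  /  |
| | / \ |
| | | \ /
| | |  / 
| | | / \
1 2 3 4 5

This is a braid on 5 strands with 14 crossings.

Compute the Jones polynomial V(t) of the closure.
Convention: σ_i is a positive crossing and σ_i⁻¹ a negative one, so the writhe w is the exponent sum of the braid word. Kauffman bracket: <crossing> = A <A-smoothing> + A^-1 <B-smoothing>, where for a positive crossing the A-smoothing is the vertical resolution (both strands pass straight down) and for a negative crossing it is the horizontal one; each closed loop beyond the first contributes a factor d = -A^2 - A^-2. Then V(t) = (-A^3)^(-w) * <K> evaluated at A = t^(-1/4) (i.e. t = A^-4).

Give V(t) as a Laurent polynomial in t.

Reading the diagram top to bottom ('/'-over between positions i,i+1 = s_i, '\'-over = s_i^-1): braid word = s3^-1 s1^-1 s2^-1 s1 s1 s1 s2^-1 s1 s2^-1 s2^-1 s1^-1 s3^-1 s3 s4.
The presented braid s3^-1 s1^-1 s2^-1 s1 s1 s1 s2^-1 s1 s2^-1 s2^-1 s1^-1 s3^-1 s3 s4 on 5 strands reduces by inverse Markov moves (closure unchanged at each step):
  Destabilize: the word has the form β·s4 where s4 occurs only as the final letter (β ∈ B_4); drop it and the last strand → 4 strands.
  Deconjugate: the word is γ·β·γ⁻¹ with γ = s3^-1 (prefix) and γ⁻¹ = s3 (suffix); strip both.
  Destabilize: the word has the form β·s3^-1 where s3^-1 occurs only as the final letter (β ∈ B_3); drop it and the last strand → 3 strands.
Reduced to β = s1^-1 s2^-1 s1 s1 s1 s2^-1 s1 s2^-1 s2^-1 s1^-1 on 3 strands, 10 crossings.
Compute on β:
Braid: s1^-1 s2^-1 s1 s1 s1 s2^-1 s1 s2^-1 s2^-1 s1^-1 on 3 strands, 10 crossings.
Writhe w = (#positive) - (#negative) = 4 - 6 = -2.
Computing the Kauffman bracket via state sum. There are 2^10 = 1024 states.
Each crossing splits two ways (0=vertical, 1=horizontal). The state's weight is A^(#A-smoothings - #B-smoothings) * d^(loops - 1).
Tabulate the states by total A-exponent and number of loops L (A-exp: L × count):
  A^10: L=5 ×1
  A^8: L=4 ×10
  A^6: L=3 ×38, L=5 ×7
  A^4: L=2 ×67, L=4 ×49, L=6 ×4
  A^2: L=1 ×46, L=3 ×130, L=5 ×33, L=7 ×1
  A^0: L=2 ×131, L=4 ×110, L=6 ×11
  A^-2: L=1 ×25, L=3 ×133, L=5 ×51, L=7 ×1
  A^-4: L=2 ×37, L=4 ×72, L=6 ×11
  A^-6: L=3 ×25, L=5 ×19, L=7 ×1
  A^-8: L=4 ×8, L=6 ×2
  A^-10: L=5 ×1
Each group contributes A^e * Σ count * d^(L-1):
Powers of d = -A^2 - A^-2: d^2 = A^4 + 2 + A^-4; d^3 = -A^6 - 3*A^2 - 3*A^-2 - A^-6; d^4 = A^8 + 4*A^4 + 6 + 4*A^-4 + A^-8; d^5 = -A^10 - 5*A^6 - 10*A^2 - 10*A^-2 - 5*A^-6 - A^-10; d^6 = A^12 + 6*A^8 + 15*A^4 + 20 + 15*A^-4 + 6*A^-8 + A^-12.
  A^10 * (d^4) = A^18 + 4*A^14 + 6*A^10 + 4*A^6 + A^2
  A^8 * (10*d^3) = -10*A^14 - 30*A^10 - 30*A^6 - 10*A^2
  A^6 * (38*d^2 + 7*d^4) = 7*A^14 + 66*A^10 + 118*A^6 + 66*A^2 + 7*A^-2
  A^4 * (67*d + 49*d^3 + 4*d^5) = -4*A^14 - 69*A^10 - 254*A^6 - 254*A^2 - 69*A^-2 - 4*A^-6
  A^2 * (46 + 130*d^2 + 33*d^4 + d^6) = A^14 + 39*A^10 + 277*A^6 + 524*A^2 + 277*A^-2 + 39*A^-6 + A^-10
  A^0 * (131*d + 110*d^3 + 11*d^5) = -11*A^10 - 165*A^6 - 571*A^2 - 571*A^-2 - 165*A^-6 - 11*A^-10
  A^-2 * (25 + 133*d^2 + 51*d^4 + d^6) = A^10 + 57*A^6 + 352*A^2 + 617*A^-2 + 352*A^-6 + 57*A^-10 + A^-14
  A^-4 * (37*d + 72*d^3 + 11*d^5) = -11*A^6 - 127*A^2 - 363*A^-2 - 363*A^-6 - 127*A^-10 - 11*A^-14
  A^-6 * (25*d^2 + 19*d^4 + d^6) = A^6 + 25*A^2 + 116*A^-2 + 184*A^-6 + 116*A^-10 + 25*A^-14 + A^-18
  A^-8 * (8*d^3 + 2*d^5) = -2*A^2 - 18*A^-2 - 44*A^-6 - 44*A^-10 - 18*A^-14 - 2*A^-18
  A^-10 * (d^4) = A^-2 + 4*A^-6 + 6*A^-10 + 4*A^-14 + A^-18
Summing the groups: <K> = A^18 - 2*A^14 + 2*A^10 - 3*A^6 + 4*A^2 - 3*A^-2 + 3*A^-6 - 2*A^-10 + A^-14
Normalise by the writhe: (-A^3)^(-w) = (-A^3)^(2) = A^6, so f(A) = A^6 * <K> = A^24 - 2*A^20 + 2*A^16 - 3*A^12 + 4*A^8 - 3*A^4 + 3 - 2*A^-4 + A^-8.
Substitute A = t^(-1/4), i.e. A^e → t^(-e/4): V(t) = t^2 - 2*t + 3 - 3*t^-1 + 4*t^-2 - 3*t^-3 + 2*t^-4 - 2*t^-5 + t^-6

Answer: t^2 - 2*t + 3 - 3*t^-1 + 4*t^-2 - 3*t^-3 + 2*t^-4 - 2*t^-5 + t^-6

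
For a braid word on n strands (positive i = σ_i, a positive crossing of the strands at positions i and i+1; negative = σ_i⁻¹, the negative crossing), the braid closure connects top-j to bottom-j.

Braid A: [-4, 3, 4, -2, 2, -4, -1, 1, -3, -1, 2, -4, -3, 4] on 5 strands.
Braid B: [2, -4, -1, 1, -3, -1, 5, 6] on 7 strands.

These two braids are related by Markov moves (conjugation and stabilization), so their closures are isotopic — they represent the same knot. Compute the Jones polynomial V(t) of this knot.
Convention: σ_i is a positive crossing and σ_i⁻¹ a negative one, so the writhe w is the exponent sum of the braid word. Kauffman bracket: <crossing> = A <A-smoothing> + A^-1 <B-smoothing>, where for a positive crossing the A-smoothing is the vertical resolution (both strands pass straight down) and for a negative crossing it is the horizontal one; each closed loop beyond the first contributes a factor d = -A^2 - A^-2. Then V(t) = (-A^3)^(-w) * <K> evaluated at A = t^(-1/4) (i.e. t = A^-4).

Markov-equivalent braids have isotopic closures, hence identical knot invariants. Strip the Markov moves from each word to reach a common short braid β, then compute V(t) once on β.
Braid A: s4^-1 s3 s4 s2^-1 s2 s4^-1 s1^-1 s1 s3^-1 s1^-1 s2 s4^-1 s3^-1 s4 on 5 strands reduces by inverse Markov moves (closure unchanged at each step):
  Deconjugate: the word is γ·β·γ⁻¹ with γ = s4^-1 s3 (prefix) and γ⁻¹ = s3^-1 s4 (suffix); strip both.
  Deconjugate: the word is γ·β·γ⁻¹ with γ = s4 s2^-1 (prefix) and γ⁻¹ = s2 s4^-1 (suffix); strip both.
Reduced to β = s2 s4^-1 s1^-1 s1 s3^-1 s1^-1 on 5 strands, 6 crossings.
Braid B: s2 s4^-1 s1^-1 s1 s3^-1 s1^-1 s5 s6 on 7 strands reduces by inverse Markov moves (closure unchanged at each step):
  Destabilize: the word has the form β·s6 where s6 occurs only as the final letter (β ∈ B_6); drop it and the last strand → 6 strands.
  Destabilize: the word has the form β·s5 where s5 occurs only as the final letter (β ∈ B_5); drop it and the last strand → 5 strands.
Reduced to β = s2 s4^-1 s1^-1 s1 s3^-1 s1^-1 on 5 strands, 6 crossings.
Both give the same β = s2 s4^-1 s1^-1 s1 s3^-1 s1^-1 on 5 strands, so one state sum suffices:
First cancel adjacent σ_i σ_i⁻¹ pairs (Reidemeister II — same braid, same closure): s2 s4^-1 s1^-1 s1 s3^-1 s1^-1 → s2 s4^-1 s3^-1 s1^-1.
Braid: s2 s4^-1 s3^-1 s1^-1 on 5 strands, 4 crossings.
Writhe w = (#positive) - (#negative) = 1 - 3 = -2.
Computing the Kauffman bracket via state sum. There are 2^4 = 16 states.
For each crossing: s=0 is the vertical smoothing, s=1 horizontal. Crossing k contributes A^(sign_k * (1 - 2*s_k)); loop factor d = -A^2 - A^-2.
  state 0000: A-exp=-2, loops=5, term = A^-2 * d^4
  state 0001: A-exp=+0, loops=4, term = A^0 * d^3
  state 0010: A-exp=+0, loops=4, term = A^0 * d^3
  state 0011: A-exp=+2, loops=3, term = A^2 * d^2
  state 0100: A-exp=+0, loops=4, term = A^0 * d^3
  state 0101: A-exp=+2, loops=3, term = A^2 * d^2
  state 0110: A-exp=+2, loops=3, term = A^2 * d^2
  state 0111: A-exp=+4, loops=2, term = A^4 * d^1
  state 1000: A-exp=-4, loops=4, term = A^-4 * d^3
  state 1001: A-exp=-2, loops=3, term = A^-2 * d^2
  state 1010: A-exp=-2, loops=3, term = A^-2 * d^2
  state 1011: A-exp=+0, loops=2, term = A^0 * d^1
  state 1100: A-exp=-2, loops=3, term = A^-2 * d^2
  state 1101: A-exp=+0, loops=2, term = A^0 * d^1
  state 1110: A-exp=+0, loops=2, term = A^0 * d^1
  state 1111: A-exp=+2, loops=1, term = A^2 * d^0
Collect the terms by A-exponent (count of states per loop number):
Powers of d = -A^2 - A^-2: d^2 = A^4 + 2 + A^-4; d^3 = -A^6 - 3*A^2 - 3*A^-2 - A^-6; d^4 = A^8 + 4*A^4 + 6 + 4*A^-4 + A^-8.
  A^4 * (d) = -A^6 - A^2
  A^2 * (1 + 3*d^2) = 3*A^6 + 7*A^2 + 3*A^-2
  A^0 * (3*d + 3*d^3) = -3*A^6 - 12*A^2 - 12*A^-2 - 3*A^-6
  A^-2 * (3*d^2 + d^4) = A^6 + 7*A^2 + 12*A^-2 + 7*A^-6 + A^-10
  A^-4 * (d^3) = -A^2 - 3*A^-2 - 3*A^-6 - A^-10
Summing the groups: <K> = A^-6
Normalise by the writhe: (-A^3)^(-w) = (-A^3)^(2) = A^6, so f(A) = A^6 * <K> = 1.
Substitute A = t^(-1/4), i.e. A^e → t^(-e/4): V(t) = 1

Answer: 1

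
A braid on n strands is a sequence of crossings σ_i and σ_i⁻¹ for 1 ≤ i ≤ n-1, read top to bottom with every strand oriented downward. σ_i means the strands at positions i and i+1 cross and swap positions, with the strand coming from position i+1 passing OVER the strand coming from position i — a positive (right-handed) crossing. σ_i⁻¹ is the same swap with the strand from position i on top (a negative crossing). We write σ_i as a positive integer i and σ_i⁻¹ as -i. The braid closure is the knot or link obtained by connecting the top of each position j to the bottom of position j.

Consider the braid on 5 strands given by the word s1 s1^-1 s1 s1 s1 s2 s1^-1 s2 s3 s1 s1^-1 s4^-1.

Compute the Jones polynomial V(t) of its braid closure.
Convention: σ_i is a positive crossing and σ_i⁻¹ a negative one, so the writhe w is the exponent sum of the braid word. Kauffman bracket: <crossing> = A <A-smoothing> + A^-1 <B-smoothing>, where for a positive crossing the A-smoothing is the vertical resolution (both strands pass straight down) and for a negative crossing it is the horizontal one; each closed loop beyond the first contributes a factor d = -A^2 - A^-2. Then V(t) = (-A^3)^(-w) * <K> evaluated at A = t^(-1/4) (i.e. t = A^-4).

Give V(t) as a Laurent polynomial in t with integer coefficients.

-t^6 + t^5 - t^4 + 2*t^3 - t^2 + t

Derivation:
The presented braid s1 s1^-1 s1 s1 s1 s2 s1^-1 s2 s3 s1 s1^-1 s4^-1 on 5 strands reduces by inverse Markov moves (closure unchanged at each step):
  Destabilize: the word has the form β·s4^-1 where s4^-1 occurs only as the final letter (β ∈ B_4); drop it and the last strand → 4 strands.
  Deconjugate: the word is γ·β·γ⁻¹ with γ = s1 s1^-1 (prefix) and γ⁻¹ = s1 s1^-1 (suffix); strip both.
  Destabilize: the word has the form β·s3 where s3 occurs only as the final letter (β ∈ B_3); drop it and the last strand → 3 strands.
Reduced to β = s1 s1 s1 s2 s1^-1 s2 on 3 strands, 6 crossings.
Compute on β:
Braid: s1 s1 s1 s2 s1^-1 s2 on 3 strands, 6 crossings.
Writhe w = (#positive) - (#negative) = 5 - 1 = 4.
State-sum expansion of <K>. There are 2^6 = 64 states.
For each crossing: s=0 is the vertical smoothing, s=1 horizontal. Crossing k contributes A^(sign_k * (1 - 2*s_k)); loop factor d = -A^2 - A^-2.
Tabulate the states by total A-exponent and number of loops L (A-exp: L × count):
  A^6: L=2 ×1
  A^4: L=1 ×2, L=3 ×4
  A^2: L=2 ×12, L=4 ×3
  A^0: L=1 ×9, L=3 ×10, L=5 ×1
  A^-2: L=2 ×12, L=4 ×3
  A^-4: L=3 ×6
  A^-6: L=4 ×1
Each group contributes A^e * Σ count * d^(L-1):
Powers of d = -A^2 - A^-2: d^2 = A^4 + 2 + A^-4; d^3 = -A^6 - 3*A^2 - 3*A^-2 - A^-6; d^4 = A^8 + 4*A^4 + 6 + 4*A^-4 + A^-8.
  A^6 * (d) = -A^8 - A^4
  A^4 * (2 + 4*d^2) = 4*A^8 + 10*A^4 + 4
  A^2 * (12*d + 3*d^3) = -3*A^8 - 21*A^4 - 21 - 3*A^-4
  A^0 * (9 + 10*d^2 + d^4) = A^8 + 14*A^4 + 35 + 14*A^-4 + A^-8
  A^-2 * (12*d + 3*d^3) = -3*A^4 - 21 - 21*A^-4 - 3*A^-8
  A^-4 * (6*d^2) = 6 + 12*A^-4 + 6*A^-8
  A^-6 * (d^3) = -1 - 3*A^-4 - 3*A^-8 - A^-12
Summing the groups: <K> = A^8 - A^4 + 2 - A^-4 + A^-8 - A^-12
Normalise by the writhe: (-A^3)^(-w) = (-A^3)^(-4) = A^-12, so f(A) = A^-12 * <K> = A^-4 - A^-8 + 2*A^-12 - A^-16 + A^-20 - A^-24.
Substitute A = t^(-1/4), i.e. A^e → t^(-e/4): V(t) = -t^6 + t^5 - t^4 + 2*t^3 - t^2 + t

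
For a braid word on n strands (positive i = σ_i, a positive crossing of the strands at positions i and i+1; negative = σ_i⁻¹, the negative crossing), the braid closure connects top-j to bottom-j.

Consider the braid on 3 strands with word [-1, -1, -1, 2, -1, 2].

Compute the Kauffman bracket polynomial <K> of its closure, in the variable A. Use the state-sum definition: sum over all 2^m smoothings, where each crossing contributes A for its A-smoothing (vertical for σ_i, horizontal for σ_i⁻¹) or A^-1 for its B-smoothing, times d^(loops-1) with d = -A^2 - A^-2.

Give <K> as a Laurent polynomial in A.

Braid: s1^-1 s1^-1 s1^-1 s2 s1^-1 s2 on 3 strands, 6 crossings.
Writhe w = (#positive) - (#negative) = 2 - 4 = -2.
Computing the Kauffman bracket via state sum. There are 2^6 = 64 states.
Each crossing splits two ways (0=vertical, 1=horizontal). The state's weight is A^(#A-smoothings - #B-smoothings) * d^(loops - 1).
Tabulate the states by total A-exponent and number of loops L (A-exp: L × count):
  A^6: L=5 ×1
  A^4: L=4 ×6
  A^2: L=3 ×15
  A^0: L=2 ×19, L=4 ×1
  A^-2: L=1 ×11, L=3 ×4
  A^-4: L=2 ×6
  A^-6: L=3 ×1
Each group contributes A^e * Σ count * d^(L-1):
Powers of d = -A^2 - A^-2: d^2 = A^4 + 2 + A^-4; d^3 = -A^6 - 3*A^2 - 3*A^-2 - A^-6; d^4 = A^8 + 4*A^4 + 6 + 4*A^-4 + A^-8.
  A^6 * (d^4) = A^14 + 4*A^10 + 6*A^6 + 4*A^2 + A^-2
  A^4 * (6*d^3) = -6*A^10 - 18*A^6 - 18*A^2 - 6*A^-2
  A^2 * (15*d^2) = 15*A^6 + 30*A^2 + 15*A^-2
  A^0 * (19*d + d^3) = -A^6 - 22*A^2 - 22*A^-2 - A^-6
  A^-2 * (11 + 4*d^2) = 4*A^2 + 19*A^-2 + 4*A^-6
  A^-4 * (6*d) = -6*A^-2 - 6*A^-6
  A^-6 * (d^2) = A^-2 + 2*A^-6 + A^-10
Summing the groups: <K> = A^14 - 2*A^10 + 2*A^6 - 2*A^2 + 2*A^-2 - A^-6 + A^-10

Answer: A^14 - 2*A^10 + 2*A^6 - 2*A^2 + 2*A^-2 - A^-6 + A^-10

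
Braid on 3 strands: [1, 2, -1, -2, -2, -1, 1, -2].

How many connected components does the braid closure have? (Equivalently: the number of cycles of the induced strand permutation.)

Track the strand permutation on 3 strands, starting from identity.
  step 1: s1 swaps positions 1,2 -> [2 1 3]
  step 2: s2 swaps positions 2,3 -> [2 3 1]
  step 3: s1^-1 swaps positions 1,2 -> [3 2 1]
  step 4: s2^-1 swaps positions 2,3 -> [3 1 2]
  step 5: s2^-1 swaps positions 2,3 -> [3 2 1]
  step 6: s1^-1 swaps positions 1,2 -> [2 3 1]
  step 7: s1 swaps positions 1,2 -> [3 2 1]
  step 8: s2^-1 swaps positions 2,3 -> [3 1 2]
Final permutation (position -> original strand): [3 1 2]
Closure components = cycle count of this permutation = 1.

Answer: 1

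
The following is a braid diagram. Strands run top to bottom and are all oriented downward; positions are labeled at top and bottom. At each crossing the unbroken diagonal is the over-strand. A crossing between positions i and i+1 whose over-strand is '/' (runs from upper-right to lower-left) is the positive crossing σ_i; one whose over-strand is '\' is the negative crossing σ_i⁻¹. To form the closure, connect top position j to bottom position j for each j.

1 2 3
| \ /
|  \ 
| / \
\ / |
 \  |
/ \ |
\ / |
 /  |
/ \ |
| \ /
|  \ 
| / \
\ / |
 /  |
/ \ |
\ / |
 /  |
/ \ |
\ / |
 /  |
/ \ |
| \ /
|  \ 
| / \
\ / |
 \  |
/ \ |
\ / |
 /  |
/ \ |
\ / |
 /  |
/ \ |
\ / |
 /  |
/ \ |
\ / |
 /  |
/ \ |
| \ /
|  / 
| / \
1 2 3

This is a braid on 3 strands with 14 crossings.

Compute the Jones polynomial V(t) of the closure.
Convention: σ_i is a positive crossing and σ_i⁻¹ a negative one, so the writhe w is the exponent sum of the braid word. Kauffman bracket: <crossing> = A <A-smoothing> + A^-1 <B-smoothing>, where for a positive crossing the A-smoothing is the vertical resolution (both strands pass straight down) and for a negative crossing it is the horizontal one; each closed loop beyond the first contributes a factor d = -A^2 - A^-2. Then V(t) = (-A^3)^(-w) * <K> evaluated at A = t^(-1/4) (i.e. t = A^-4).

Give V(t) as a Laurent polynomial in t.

Reading the diagram top to bottom ('/'-over between positions i,i+1 = s_i, '\'-over = s_i^-1): braid word = s2^-1 s1^-1 s1 s2^-1 s1 s1 s1 s2^-1 s1^-1 s1 s1 s1 s1 s2.
The presented braid s2^-1 s1^-1 s1 s2^-1 s1 s1 s1 s2^-1 s1^-1 s1 s1 s1 s1 s2 on 3 strands reduces by inverse Markov moves (closure unchanged at each step):
  Deconjugate: the word is γ·β·γ⁻¹ with γ = s2^-1 (prefix) and γ⁻¹ = s2 (suffix); strip both.
  Deconjugate: the word is γ·β·γ⁻¹ with γ = s1^-1 (prefix) and γ⁻¹ = s1 (suffix); strip both.
Reduced to β = s1 s2^-1 s1 s1 s1 s2^-1 s1^-1 s1 s1 s1 on 3 strands, 10 crossings.
Compute on β:
First cancel adjacent σ_i σ_i⁻¹ pairs (Reidemeister II — same braid, same closure): s1 s2^-1 s1 s1 s1 s2^-1 s1^-1 s1 s1 s1 → s1 s2^-1 s1 s1 s1 s2^-1 s1 s1.
Braid: s1 s2^-1 s1 s1 s1 s2^-1 s1 s1 on 3 strands, 8 crossings.
Writhe w = (#positive) - (#negative) = 6 - 2 = 4.
Enumerate smoothing states for the bracket polynomial. There are 2^8 = 256 states.
Smooth each crossing (0=||, 1=⌣⌢); contribution A^(Σ sign_k(1-2s_k)) * d^(L-1).
Tabulate the states by total A-exponent and number of loops L (A-exp: L × count):
  A^8: L=3 ×1
  A^6: L=2 ×8
  A^4: L=1 ×21, L=3 ×7
  A^2: L=2 ×54, L=4 ×2
  A^0: L=3 ×70
  A^-2: L=4 ×56
  A^-4: L=5 ×28
  A^-6: L=6 ×8
  A^-8: L=7 ×1
Each group contributes A^e * Σ count * d^(L-1):
Powers of d = -A^2 - A^-2: d^2 = A^4 + 2 + A^-4; d^3 = -A^6 - 3*A^2 - 3*A^-2 - A^-6; d^4 = A^8 + 4*A^4 + 6 + 4*A^-4 + A^-8; d^5 = -A^10 - 5*A^6 - 10*A^2 - 10*A^-2 - 5*A^-6 - A^-10; d^6 = A^12 + 6*A^8 + 15*A^4 + 20 + 15*A^-4 + 6*A^-8 + A^-12.
  A^8 * (d^2) = A^12 + 2*A^8 + A^4
  A^6 * (8*d) = -8*A^8 - 8*A^4
  A^4 * (21 + 7*d^2) = 7*A^8 + 35*A^4 + 7
  A^2 * (54*d + 2*d^3) = -2*A^8 - 60*A^4 - 60 - 2*A^-4
  A^0 * (70*d^2) = 70*A^4 + 140 + 70*A^-4
  A^-2 * (56*d^3) = -56*A^4 - 168 - 168*A^-4 - 56*A^-8
  A^-4 * (28*d^4) = 28*A^4 + 112 + 168*A^-4 + 112*A^-8 + 28*A^-12
  A^-6 * (8*d^5) = -8*A^4 - 40 - 80*A^-4 - 80*A^-8 - 40*A^-12 - 8*A^-16
  A^-8 * (d^6) = A^4 + 6 + 15*A^-4 + 20*A^-8 + 15*A^-12 + 6*A^-16 + A^-20
Summing the groups: <K> = A^12 - A^8 + 3*A^4 - 3 + 3*A^-4 - 4*A^-8 + 3*A^-12 - 2*A^-16 + A^-20
Normalise by the writhe: (-A^3)^(-w) = (-A^3)^(-4) = A^-12, so f(A) = A^-12 * <K> = 1 - A^-4 + 3*A^-8 - 3*A^-12 + 3*A^-16 - 4*A^-20 + 3*A^-24 - 2*A^-28 + A^-32.
Substitute A = t^(-1/4), i.e. A^e → t^(-e/4): V(t) = t^8 - 2*t^7 + 3*t^6 - 4*t^5 + 3*t^4 - 3*t^3 + 3*t^2 - t + 1

Answer: t^8 - 2*t^7 + 3*t^6 - 4*t^5 + 3*t^4 - 3*t^3 + 3*t^2 - t + 1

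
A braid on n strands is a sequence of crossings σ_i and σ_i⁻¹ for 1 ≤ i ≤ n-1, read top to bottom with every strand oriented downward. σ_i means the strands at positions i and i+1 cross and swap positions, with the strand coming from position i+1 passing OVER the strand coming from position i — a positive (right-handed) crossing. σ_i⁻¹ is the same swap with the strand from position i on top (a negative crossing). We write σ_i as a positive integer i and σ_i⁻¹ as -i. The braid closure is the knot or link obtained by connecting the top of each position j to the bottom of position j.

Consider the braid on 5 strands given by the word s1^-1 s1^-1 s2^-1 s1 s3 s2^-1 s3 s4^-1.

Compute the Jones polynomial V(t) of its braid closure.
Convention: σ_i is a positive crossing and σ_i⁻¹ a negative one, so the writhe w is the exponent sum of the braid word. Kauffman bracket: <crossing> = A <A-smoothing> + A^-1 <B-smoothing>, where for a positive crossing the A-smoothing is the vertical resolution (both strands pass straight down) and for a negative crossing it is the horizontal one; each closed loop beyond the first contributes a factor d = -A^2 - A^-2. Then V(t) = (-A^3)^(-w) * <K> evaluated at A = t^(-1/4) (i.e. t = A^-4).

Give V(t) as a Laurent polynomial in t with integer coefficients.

t^2 - t + 2 - 2*t^-1 + t^-2 - t^-3 + t^-4

Derivation:
The presented braid s1^-1 s1^-1 s2^-1 s1 s3 s2^-1 s3 s4^-1 on 5 strands reduces by inverse Markov moves (closure unchanged at each step):
  Destabilize: the word has the form β·s4^-1 where s4^-1 occurs only as the final letter (β ∈ B_4); drop it and the last strand → 4 strands.
Reduced to β = s1^-1 s1^-1 s2^-1 s1 s3 s2^-1 s3 on 4 strands, 7 crossings.
Compute on β:
Braid: s1^-1 s1^-1 s2^-1 s1 s3 s2^-1 s3 on 4 strands, 7 crossings.
Writhe w = (#positive) - (#negative) = 3 - 4 = -1.
Computing the Kauffman bracket via state sum. There are 2^7 = 128 states.
For each crossing: s=0 is the vertical smoothing, s=1 horizontal. Crossing k contributes A^(sign_k * (1 - 2*s_k)); loop factor d = -A^2 - A^-2.
Tabulate the states by total A-exponent and number of loops L (A-exp: L × count):
  A^7: L=4 ×1
  A^5: L=3 ×7
  A^3: L=2 ×17, L=4 ×4
  A^1: L=1 ×14, L=3 ×20, L=5 ×1
  A^-1: L=2 ×27, L=4 ×8
  A^-3: L=1 ×5, L=3 ×15, L=5 ×1
  A^-5: L=2 ×4, L=4 ×3
  A^-7: L=3 ×1
Each group contributes A^e * Σ count * d^(L-1):
Powers of d = -A^2 - A^-2: d^2 = A^4 + 2 + A^-4; d^3 = -A^6 - 3*A^2 - 3*A^-2 - A^-6; d^4 = A^8 + 4*A^4 + 6 + 4*A^-4 + A^-8.
  A^7 * (d^3) = -A^13 - 3*A^9 - 3*A^5 - A
  A^5 * (7*d^2) = 7*A^9 + 14*A^5 + 7*A
  A^3 * (17*d + 4*d^3) = -4*A^9 - 29*A^5 - 29*A - 4*A^-3
  A^1 * (14 + 20*d^2 + d^4) = A^9 + 24*A^5 + 60*A + 24*A^-3 + A^-7
  A^-1 * (27*d + 8*d^3) = -8*A^5 - 51*A - 51*A^-3 - 8*A^-7
  A^-3 * (5 + 15*d^2 + d^4) = A^5 + 19*A + 41*A^-3 + 19*A^-7 + A^-11
  A^-5 * (4*d + 3*d^3) = -3*A - 13*A^-3 - 13*A^-7 - 3*A^-11
  A^-7 * (d^2) = A^-3 + 2*A^-7 + A^-11
Summing the groups: <K> = -A^13 + A^9 - A^5 + 2*A - 2*A^-3 + A^-7 - A^-11
Normalise by the writhe: (-A^3)^(-w) = (-A^3)^(1) = -A^3, so f(A) = -A^3 * <K> = A^16 - A^12 + A^8 - 2*A^4 + 2 - A^-4 + A^-8.
Substitute A = t^(-1/4), i.e. A^e → t^(-e/4): V(t) = t^2 - t + 2 - 2*t^-1 + t^-2 - t^-3 + t^-4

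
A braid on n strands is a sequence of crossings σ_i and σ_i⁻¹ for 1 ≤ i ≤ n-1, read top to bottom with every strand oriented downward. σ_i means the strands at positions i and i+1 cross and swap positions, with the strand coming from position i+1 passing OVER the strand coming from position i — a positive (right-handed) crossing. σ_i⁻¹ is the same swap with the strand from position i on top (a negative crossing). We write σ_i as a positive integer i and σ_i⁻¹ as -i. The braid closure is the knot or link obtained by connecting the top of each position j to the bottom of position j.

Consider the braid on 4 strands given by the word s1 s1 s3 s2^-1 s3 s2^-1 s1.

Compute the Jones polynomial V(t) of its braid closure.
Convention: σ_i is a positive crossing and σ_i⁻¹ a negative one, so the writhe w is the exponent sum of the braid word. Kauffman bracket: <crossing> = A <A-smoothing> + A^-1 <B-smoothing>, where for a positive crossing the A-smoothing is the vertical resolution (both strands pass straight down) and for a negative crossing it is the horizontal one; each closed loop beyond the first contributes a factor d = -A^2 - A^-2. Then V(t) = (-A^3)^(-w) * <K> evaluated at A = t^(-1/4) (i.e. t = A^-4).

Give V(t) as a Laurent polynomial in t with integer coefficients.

-t^6 + 2*t^5 - 2*t^4 + 3*t^3 - 3*t^2 + 2*t - 1 + t^-1

Derivation:
Braid: s1 s1 s3 s2^-1 s3 s2^-1 s1 on 4 strands, 7 crossings.
Writhe w = (#positive) - (#negative) = 5 - 2 = 3.
Computing the Kauffman bracket via state sum. There are 2^7 = 128 states.
Smooth each crossing (0=||, 1=⌣⌢); contribution A^(Σ sign_k(1-2s_k)) * d^(L-1).
Tabulate the states by total A-exponent and number of loops L (A-exp: L × count):
  A^7: L=4 ×1
  A^5: L=3 ×7
  A^3: L=2 ×17, L=4 ×4
  A^1: L=1 ×15, L=3 ×19, L=5 ×1
  A^-1: L=2 ×27, L=4 ×8
  A^-3: L=3 ×20, L=5 ×1
  A^-5: L=4 ×7
  A^-7: L=5 ×1
Each group contributes A^e * Σ count * d^(L-1):
Powers of d = -A^2 - A^-2: d^2 = A^4 + 2 + A^-4; d^3 = -A^6 - 3*A^2 - 3*A^-2 - A^-6; d^4 = A^8 + 4*A^4 + 6 + 4*A^-4 + A^-8.
  A^7 * (d^3) = -A^13 - 3*A^9 - 3*A^5 - A
  A^5 * (7*d^2) = 7*A^9 + 14*A^5 + 7*A
  A^3 * (17*d + 4*d^3) = -4*A^9 - 29*A^5 - 29*A - 4*A^-3
  A^1 * (15 + 19*d^2 + d^4) = A^9 + 23*A^5 + 59*A + 23*A^-3 + A^-7
  A^-1 * (27*d + 8*d^3) = -8*A^5 - 51*A - 51*A^-3 - 8*A^-7
  A^-3 * (20*d^2 + d^4) = A^5 + 24*A + 46*A^-3 + 24*A^-7 + A^-11
  A^-5 * (7*d^3) = -7*A - 21*A^-3 - 21*A^-7 - 7*A^-11
  A^-7 * (d^4) = A + 4*A^-3 + 6*A^-7 + 4*A^-11 + A^-15
Summing the groups: <K> = -A^13 + A^9 - 2*A^5 + 3*A - 3*A^-3 + 2*A^-7 - 2*A^-11 + A^-15
Normalise by the writhe: (-A^3)^(-w) = (-A^3)^(-3) = -A^-9, so f(A) = -A^-9 * <K> = A^4 - 1 + 2*A^-4 - 3*A^-8 + 3*A^-12 - 2*A^-16 + 2*A^-20 - A^-24.
Substitute A = t^(-1/4), i.e. A^e → t^(-e/4): V(t) = -t^6 + 2*t^5 - 2*t^4 + 3*t^3 - 3*t^2 + 2*t - 1 + t^-1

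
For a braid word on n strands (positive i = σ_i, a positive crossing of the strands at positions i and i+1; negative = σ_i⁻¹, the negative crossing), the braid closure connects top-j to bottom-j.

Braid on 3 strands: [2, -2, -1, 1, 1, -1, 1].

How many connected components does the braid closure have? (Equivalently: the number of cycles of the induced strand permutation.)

Track the strand permutation on 3 strands, starting from identity.
  step 1: s2 swaps positions 2,3 -> [1 3 2]
  step 2: s2^-1 swaps positions 2,3 -> [1 2 3]
  step 3: s1^-1 swaps positions 1,2 -> [2 1 3]
  step 4: s1 swaps positions 1,2 -> [1 2 3]
  step 5: s1 swaps positions 1,2 -> [2 1 3]
  step 6: s1^-1 swaps positions 1,2 -> [1 2 3]
  step 7: s1 swaps positions 1,2 -> [2 1 3]
Final permutation (position -> original strand): [2 1 3]
Closure components = cycle count of this permutation = 2.

Answer: 2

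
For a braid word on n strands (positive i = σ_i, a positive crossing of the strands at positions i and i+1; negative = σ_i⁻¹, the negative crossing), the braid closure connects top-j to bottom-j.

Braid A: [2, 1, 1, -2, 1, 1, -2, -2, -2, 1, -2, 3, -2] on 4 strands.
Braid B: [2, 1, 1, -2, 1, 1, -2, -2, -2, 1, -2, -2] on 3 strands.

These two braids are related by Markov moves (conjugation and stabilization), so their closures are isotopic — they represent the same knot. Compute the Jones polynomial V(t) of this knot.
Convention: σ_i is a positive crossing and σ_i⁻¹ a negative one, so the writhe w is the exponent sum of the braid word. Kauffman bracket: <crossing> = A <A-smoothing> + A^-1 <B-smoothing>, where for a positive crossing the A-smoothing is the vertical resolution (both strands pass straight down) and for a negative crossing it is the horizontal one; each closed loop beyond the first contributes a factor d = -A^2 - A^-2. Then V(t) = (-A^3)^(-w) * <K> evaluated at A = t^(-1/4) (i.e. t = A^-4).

-t^5 + 3*t^4 - 6*t^3 + 9*t^2 - 11*t + 13 - 11*t^-1 + 9*t^-2 - 6*t^-3 + 3*t^-4 - t^-5

Derivation:
Markov-equivalent braids have isotopic closures, hence identical knot invariants. Strip the Markov moves from each word to reach a common short braid β, then compute V(t) once on β.
Braid A: s2 s1 s1 s2^-1 s1 s1 s2^-1 s2^-1 s2^-1 s1 s2^-1 s3 s2^-1 on 4 strands reduces by inverse Markov moves (closure unchanged at each step):
  Deconjugate: the word is γ·β·γ⁻¹ with γ = s2 (prefix) and γ⁻¹ = s2^-1 (suffix); strip both.
  Destabilize: the word has the form β·s3 where s3 occurs only as the final letter (β ∈ B_3); drop it and the last strand → 3 strands.
Reduced to β = s1 s1 s2^-1 s1 s1 s2^-1 s2^-1 s2^-1 s1 s2^-1 on 3 strands, 10 crossings.
Braid B: s2 s1 s1 s2^-1 s1 s1 s2^-1 s2^-1 s2^-1 s1 s2^-1 s2^-1 on 3 strands reduces by inverse Markov moves (closure unchanged at each step):
  Deconjugate: the word is γ·β·γ⁻¹ with γ = s2 (prefix) and γ⁻¹ = s2^-1 (suffix); strip both.
Reduced to β = s1 s1 s2^-1 s1 s1 s2^-1 s2^-1 s2^-1 s1 s2^-1 on 3 strands, 10 crossings.
Both give the same β = s1 s1 s2^-1 s1 s1 s2^-1 s2^-1 s2^-1 s1 s2^-1 on 3 strands, so one state sum suffices:
Braid: s1 s1 s2^-1 s1 s1 s2^-1 s2^-1 s2^-1 s1 s2^-1 on 3 strands, 10 crossings.
Writhe w = (#positive) - (#negative) = 5 - 5 = 0.
State-sum expansion of <K>. There are 2^10 = 1024 states.
Smooth each crossing (0=||, 1=⌣⌢); contribution A^(Σ sign_k(1-2s_k)) * d^(L-1).
Tabulate the states by total A-exponent and number of loops L (A-exp: L × count):
  A^10: L=6 ×1
  A^8: L=5 ×10
  A^6: L=4 ×43, L=6 ×2
  A^4: L=3 ×98, L=5 ×22
  A^2: L=2 ×121, L=4 ×83, L=6 ×6
  A^0: L=1 ×73, L=3 ×140, L=5 ×38, L=7 ×1
  A^-2: L=2 ×121, L=4 ×79, L=6 ×10
  A^-4: L=3 ×95, L=5 ×24, L=7 ×1
  A^-6: L=4 ×42, L=6 ×3
  A^-8: L=5 ×10
  A^-10: L=6 ×1
Each group contributes A^e * Σ count * d^(L-1):
Powers of d = -A^2 - A^-2: d^2 = A^4 + 2 + A^-4; d^3 = -A^6 - 3*A^2 - 3*A^-2 - A^-6; d^4 = A^8 + 4*A^4 + 6 + 4*A^-4 + A^-8; d^5 = -A^10 - 5*A^6 - 10*A^2 - 10*A^-2 - 5*A^-6 - A^-10; d^6 = A^12 + 6*A^8 + 15*A^4 + 20 + 15*A^-4 + 6*A^-8 + A^-12.
  A^10 * (d^5) = -A^20 - 5*A^16 - 10*A^12 - 10*A^8 - 5*A^4 - 1
  A^8 * (10*d^4) = 10*A^16 + 40*A^12 + 60*A^8 + 40*A^4 + 10
  A^6 * (43*d^3 + 2*d^5) = -2*A^16 - 53*A^12 - 149*A^8 - 149*A^4 - 53 - 2*A^-4
  A^4 * (98*d^2 + 22*d^4) = 22*A^12 + 186*A^8 + 328*A^4 + 186 + 22*A^-4
  A^2 * (121*d + 83*d^3 + 6*d^5) = -6*A^12 - 113*A^8 - 430*A^4 - 430 - 113*A^-4 - 6*A^-8
  A^0 * (73 + 140*d^2 + 38*d^4 + d^6) = A^12 + 44*A^8 + 307*A^4 + 601 + 307*A^-4 + 44*A^-8 + A^-12
  A^-2 * (121*d + 79*d^3 + 10*d^5) = -10*A^8 - 129*A^4 - 458 - 458*A^-4 - 129*A^-8 - 10*A^-12
  A^-4 * (95*d^2 + 24*d^4 + d^6) = A^8 + 30*A^4 + 206 + 354*A^-4 + 206*A^-8 + 30*A^-12 + A^-16
  A^-6 * (42*d^3 + 3*d^5) = -3*A^4 - 57 - 156*A^-4 - 156*A^-8 - 57*A^-12 - 3*A^-16
  A^-8 * (10*d^4) = 10 + 40*A^-4 + 60*A^-8 + 40*A^-12 + 10*A^-16
  A^-10 * (d^5) = -1 - 5*A^-4 - 10*A^-8 - 10*A^-12 - 5*A^-16 - A^-20
Summing the groups: <K> = -A^20 + 3*A^16 - 6*A^12 + 9*A^8 - 11*A^4 + 13 - 11*A^-4 + 9*A^-8 - 6*A^-12 + 3*A^-16 - A^-20
Normalise by the writhe: (-A^3)^(-w) = (-A^3)^(0) = 1, so f(A) = 1 * <K> = -A^20 + 3*A^16 - 6*A^12 + 9*A^8 - 11*A^4 + 13 - 11*A^-4 + 9*A^-8 - 6*A^-12 + 3*A^-16 - A^-20.
Substitute A = t^(-1/4), i.e. A^e → t^(-e/4): V(t) = -t^5 + 3*t^4 - 6*t^3 + 9*t^2 - 11*t + 13 - 11*t^-1 + 9*t^-2 - 6*t^-3 + 3*t^-4 - t^-5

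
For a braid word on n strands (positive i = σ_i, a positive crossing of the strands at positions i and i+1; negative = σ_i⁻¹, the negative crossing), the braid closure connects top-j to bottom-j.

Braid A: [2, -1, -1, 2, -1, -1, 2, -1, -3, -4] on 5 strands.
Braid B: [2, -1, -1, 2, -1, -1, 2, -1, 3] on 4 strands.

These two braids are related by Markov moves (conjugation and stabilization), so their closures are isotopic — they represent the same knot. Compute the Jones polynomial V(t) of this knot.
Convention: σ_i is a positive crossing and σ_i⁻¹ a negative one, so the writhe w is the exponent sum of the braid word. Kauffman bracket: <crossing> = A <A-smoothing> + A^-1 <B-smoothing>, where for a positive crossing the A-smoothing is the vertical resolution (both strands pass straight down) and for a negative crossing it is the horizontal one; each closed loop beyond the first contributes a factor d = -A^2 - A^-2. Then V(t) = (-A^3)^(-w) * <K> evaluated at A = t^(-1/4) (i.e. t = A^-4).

-t^2 + 3*t - 4 + 6*t^-1 - 6*t^-2 + 6*t^-3 - 5*t^-4 + 3*t^-5 - t^-6

Derivation:
Markov-equivalent braids have isotopic closures, hence identical knot invariants. Strip the Markov moves from each word to reach a common short braid β, then compute V(t) once on β.
Braid A: s2 s1^-1 s1^-1 s2 s1^-1 s1^-1 s2 s1^-1 s3^-1 s4^-1 on 5 strands reduces by inverse Markov moves (closure unchanged at each step):
  Destabilize: the word has the form β·s4^-1 where s4^-1 occurs only as the final letter (β ∈ B_4); drop it and the last strand → 4 strands.
  Destabilize: the word has the form β·s3^-1 where s3^-1 occurs only as the final letter (β ∈ B_3); drop it and the last strand → 3 strands.
Reduced to β = s2 s1^-1 s1^-1 s2 s1^-1 s1^-1 s2 s1^-1 on 3 strands, 8 crossings.
Braid B: s2 s1^-1 s1^-1 s2 s1^-1 s1^-1 s2 s1^-1 s3 on 4 strands reduces by inverse Markov moves (closure unchanged at each step):
  Destabilize: the word has the form β·s3 where s3 occurs only as the final letter (β ∈ B_3); drop it and the last strand → 3 strands.
Reduced to β = s2 s1^-1 s1^-1 s2 s1^-1 s1^-1 s2 s1^-1 on 3 strands, 8 crossings.
Both give the same β = s2 s1^-1 s1^-1 s2 s1^-1 s1^-1 s2 s1^-1 on 3 strands, so one state sum suffices:
Braid: s2 s1^-1 s1^-1 s2 s1^-1 s1^-1 s2 s1^-1 on 3 strands, 8 crossings.
Writhe w = (#positive) - (#negative) = 3 - 5 = -2.
Computing the Kauffman bracket via state sum. There are 2^8 = 256 states.
Smooth each crossing (0=||, 1=⌣⌢); contribution A^(Σ sign_k(1-2s_k)) * d^(L-1).
Tabulate the states by total A-exponent and number of loops L (A-exp: L × count):
  A^8: L=6 ×1
  A^6: L=5 ×8
  A^4: L=4 ×28
  A^2: L=3 ×55, L=5 ×1
  A^0: L=2 ×63, L=4 ×7
  A^-2: L=1 ×35, L=3 ×21
  A^-4: L=2 ×26, L=4 ×2
  A^-6: L=3 ×8
  A^-8: L=4 ×1
Each group contributes A^e * Σ count * d^(L-1):
Powers of d = -A^2 - A^-2: d^2 = A^4 + 2 + A^-4; d^3 = -A^6 - 3*A^2 - 3*A^-2 - A^-6; d^4 = A^8 + 4*A^4 + 6 + 4*A^-4 + A^-8; d^5 = -A^10 - 5*A^6 - 10*A^2 - 10*A^-2 - 5*A^-6 - A^-10.
  A^8 * (d^5) = -A^18 - 5*A^14 - 10*A^10 - 10*A^6 - 5*A^2 - A^-2
  A^6 * (8*d^4) = 8*A^14 + 32*A^10 + 48*A^6 + 32*A^2 + 8*A^-2
  A^4 * (28*d^3) = -28*A^10 - 84*A^6 - 84*A^2 - 28*A^-2
  A^2 * (55*d^2 + d^4) = A^10 + 59*A^6 + 116*A^2 + 59*A^-2 + A^-6
  A^0 * (63*d + 7*d^3) = -7*A^6 - 84*A^2 - 84*A^-2 - 7*A^-6
  A^-2 * (35 + 21*d^2) = 21*A^2 + 77*A^-2 + 21*A^-6
  A^-4 * (26*d + 2*d^3) = -2*A^2 - 32*A^-2 - 32*A^-6 - 2*A^-10
  A^-6 * (8*d^2) = 8*A^-2 + 16*A^-6 + 8*A^-10
  A^-8 * (d^3) = -A^-2 - 3*A^-6 - 3*A^-10 - A^-14
Summing the groups: <K> = -A^18 + 3*A^14 - 5*A^10 + 6*A^6 - 6*A^2 + 6*A^-2 - 4*A^-6 + 3*A^-10 - A^-14
Normalise by the writhe: (-A^3)^(-w) = (-A^3)^(2) = A^6, so f(A) = A^6 * <K> = -A^24 + 3*A^20 - 5*A^16 + 6*A^12 - 6*A^8 + 6*A^4 - 4 + 3*A^-4 - A^-8.
Substitute A = t^(-1/4), i.e. A^e → t^(-e/4): V(t) = -t^2 + 3*t - 4 + 6*t^-1 - 6*t^-2 + 6*t^-3 - 5*t^-4 + 3*t^-5 - t^-6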